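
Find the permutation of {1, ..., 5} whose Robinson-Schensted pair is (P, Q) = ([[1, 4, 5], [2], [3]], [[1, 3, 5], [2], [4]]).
Reverse the RSK construction: for i from n down to 1, find the cell of Q containing i, remove the entry at that cell from P, and reverse-bump it up through P; the value ejected from row 1 is w(i).

Step i=5: Q has 5 at row 1, column 3; remove that cell from P, ejecting 5. So w(5) = 5. P is now [[1, 4], [2], [3]].
Step i=4: Q has 4 at row 3, column 1; remove 3 from row 3 of P and reverse-bump: 3 enters row 2 and ejects 2; 2 enters row 1 and ejects 1. So w(4) = 1. P is now [[2, 4], [3]].
Step i=3: Q has 3 at row 1, column 2; remove that cell from P, ejecting 4. So w(3) = 4. P is now [[2], [3]].
Step i=2: Q has 2 at row 2, column 1; remove 3 from row 2 of P and reverse-bump: 3 enters row 1 and ejects 2. So w(2) = 2. P is now [[3]].
Step i=1: Q has 1 at row 1, column 1; remove that cell from P, ejecting 3. So w(1) = 3. P is now [].

So w = 3 2 4 1 5.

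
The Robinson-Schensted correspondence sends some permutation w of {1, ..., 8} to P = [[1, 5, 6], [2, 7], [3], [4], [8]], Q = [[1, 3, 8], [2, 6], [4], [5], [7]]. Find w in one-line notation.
Reverse the RSK construction: for i from n down to 1, find the cell of Q containing i, remove the entry at that cell from P, and reverse-bump it up through P; the value ejected from row 1 is w(i).

Step i=8: Q has 8 at row 1, column 3; remove that cell from P, ejecting 6. So w(8) = 6. P is now [[1, 5], [2, 7], [3], [4], [8]].
Step i=7: Q has 7 at row 5, column 1; remove 8 from row 5 of P and reverse-bump: 8 enters row 4 and ejects 4; 4 enters row 3 and ejects 3; 3 enters row 2 and ejects 2; 2 enters row 1 and ejects 1. So w(7) = 1. P is now [[2, 5], [3, 7], [4], [8]].
Step i=6: Q has 6 at row 2, column 2; remove 7 from row 2 of P and reverse-bump: 7 enters row 1 and ejects 5. So w(6) = 5. P is now [[2, 7], [3], [4], [8]].
Step i=5: Q has 5 at row 4, column 1; remove 8 from row 4 of P and reverse-bump: 8 enters row 3 and ejects 4; 4 enters row 2 and ejects 3; 3 enters row 1 and ejects 2. So w(5) = 2. P is now [[3, 7], [4], [8]].
Step i=4: Q has 4 at row 3, column 1; remove 8 from row 3 of P and reverse-bump: 8 enters row 2 and ejects 4; 4 enters row 1 and ejects 3. So w(4) = 3. P is now [[4, 7], [8]].
Step i=3: Q has 3 at row 1, column 2; remove that cell from P, ejecting 7. So w(3) = 7. P is now [[4], [8]].
Step i=2: Q has 2 at row 2, column 1; remove 8 from row 2 of P and reverse-bump: 8 enters row 1 and ejects 4. So w(2) = 4. P is now [[8]].
Step i=1: Q has 1 at row 1, column 1; remove that cell from P, ejecting 8. So w(1) = 8. P is now [].

So w = 8 4 7 3 2 5 1 6.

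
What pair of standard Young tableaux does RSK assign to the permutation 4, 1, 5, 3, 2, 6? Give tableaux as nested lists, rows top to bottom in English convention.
P = [[1, 2, 6], [3, 5], [4]], Q = [[1, 3, 6], [2, 4], [5]]

Insert each entry of the permutation into P by Schensted row insertion, recording in Q the position of each new cell.

Insert 4: appended to row 1. P = [[4]].
Insert 1: 1 bumps 4 from row 1; 4 starts row 2. P = [[1], [4]].
Insert 5: appended to row 1. P = [[1, 5], [4]].
Insert 3: 3 bumps 5 from row 1; 5 appends to row 2. P = [[1, 3], [4, 5]].
Insert 2: 2 bumps 3 from row 1; 3 bumps 4 from row 2; 4 starts row 3. P = [[1, 2], [3, 5], [4]].
Insert 6: appended to row 1. P = [[1, 2, 6], [3, 5], [4]].

So P = [[1, 2, 6], [3, 5], [4]], Q = [[1, 3, 6], [2, 4], [5]].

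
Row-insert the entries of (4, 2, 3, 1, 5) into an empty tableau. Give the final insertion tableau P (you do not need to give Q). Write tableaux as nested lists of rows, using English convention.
Insert 4: appended to row 1. P = [[4]].
Insert 2: 2 bumps 4 from row 1; 4 starts row 2. P = [[2], [4]].
Insert 3: appended to row 1. P = [[2, 3], [4]].
Insert 1: 1 bumps 2 from row 1; 2 bumps 4 from row 2; 4 starts row 3. P = [[1, 3], [2], [4]].
Insert 5: appended to row 1. P = [[1, 3, 5], [2], [4]].

So P = [[1, 3, 5], [2], [4]].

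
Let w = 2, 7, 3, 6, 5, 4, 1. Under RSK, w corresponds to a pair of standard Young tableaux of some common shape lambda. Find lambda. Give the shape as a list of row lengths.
[3, 1, 1, 1, 1]

RSK row insertion gives P = [[1, 3, 4], [2], [5], [6], [7]], which has shape [3, 1, 1, 1, 1].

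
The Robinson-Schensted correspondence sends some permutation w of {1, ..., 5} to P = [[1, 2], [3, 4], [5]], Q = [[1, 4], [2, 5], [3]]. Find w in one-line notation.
Reverse the RSK construction: for i from n down to 1, find the cell of Q containing i, remove the entry at that cell from P, and reverse-bump it up through P; the value ejected from row 1 is w(i).

Step i=5: Q has 5 at row 2, column 2; remove 4 from row 2 of P and reverse-bump: 4 enters row 1 and ejects 2. So w(5) = 2. P is now [[1, 4], [3], [5]].
Step i=4: Q has 4 at row 1, column 2; remove that cell from P, ejecting 4. So w(4) = 4. P is now [[1], [3], [5]].
Step i=3: Q has 3 at row 3, column 1; remove 5 from row 3 of P and reverse-bump: 5 enters row 2 and ejects 3; 3 enters row 1 and ejects 1. So w(3) = 1. P is now [[3], [5]].
Step i=2: Q has 2 at row 2, column 1; remove 5 from row 2 of P and reverse-bump: 5 enters row 1 and ejects 3. So w(2) = 3. P is now [[5]].
Step i=1: Q has 1 at row 1, column 1; remove that cell from P, ejecting 5. So w(1) = 5. P is now [].

So w = 5 3 1 4 2.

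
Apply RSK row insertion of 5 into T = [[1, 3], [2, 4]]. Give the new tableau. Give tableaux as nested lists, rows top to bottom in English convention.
5 is larger than every entry of row 1, so it is appended to row 1. The new tableau is [[1, 3, 5], [2, 4]].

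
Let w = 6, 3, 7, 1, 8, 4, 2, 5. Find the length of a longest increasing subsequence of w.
3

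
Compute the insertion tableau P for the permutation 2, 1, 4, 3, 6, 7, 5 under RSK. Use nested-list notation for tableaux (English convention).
Insert 2: appended to row 1. P = [[2]].
Insert 1: 1 bumps 2 from row 1; 2 starts row 2. P = [[1], [2]].
Insert 4: appended to row 1. P = [[1, 4], [2]].
Insert 3: 3 bumps 4 from row 1; 4 appends to row 2. P = [[1, 3], [2, 4]].
Insert 6: appended to row 1. P = [[1, 3, 6], [2, 4]].
Insert 7: appended to row 1. P = [[1, 3, 6, 7], [2, 4]].
Insert 5: 5 bumps 6 from row 1; 6 appends to row 2. P = [[1, 3, 5, 7], [2, 4, 6]].

So P = [[1, 3, 5, 7], [2, 4, 6]].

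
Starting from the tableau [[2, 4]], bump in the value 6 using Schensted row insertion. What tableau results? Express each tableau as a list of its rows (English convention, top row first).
6 is larger than every entry of row 1, so it is appended to row 1. The new tableau is [[2, 4, 6]].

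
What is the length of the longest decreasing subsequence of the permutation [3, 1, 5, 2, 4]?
2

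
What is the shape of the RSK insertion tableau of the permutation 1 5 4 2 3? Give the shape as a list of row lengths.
Row-insert each entry into an empty tableau.

After inserting 1: P = [[1]].
After inserting 5: P = [[1, 5]].
After inserting 4: P = [[1, 4], [5]].
After inserting 2: P = [[1, 2], [4], [5]].
After inserting 3: P = [[1, 2, 3], [4], [5]].

The final insertion tableau P = [[1, 2, 3], [4], [5]] has shape [3, 1, 1].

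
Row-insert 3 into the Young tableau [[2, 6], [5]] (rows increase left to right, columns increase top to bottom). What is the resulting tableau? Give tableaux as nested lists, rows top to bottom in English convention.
[[2, 3], [5, 6]]

In row 1, 3 replaces 6 (the leftmost entry greater than 3); 6 is bumped to row 2. 6 is appended to row 2. The new tableau is [[2, 3], [5, 6]].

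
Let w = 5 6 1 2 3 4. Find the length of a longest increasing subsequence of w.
4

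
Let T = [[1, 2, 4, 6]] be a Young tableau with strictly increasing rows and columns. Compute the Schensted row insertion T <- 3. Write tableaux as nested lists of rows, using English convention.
[[1, 2, 3, 6], [4]]

In row 1, 3 replaces 4 (the leftmost entry greater than 3); 4 is bumped to row 2. 4 starts a new row 2. The new tableau is [[1, 2, 3, 6], [4]].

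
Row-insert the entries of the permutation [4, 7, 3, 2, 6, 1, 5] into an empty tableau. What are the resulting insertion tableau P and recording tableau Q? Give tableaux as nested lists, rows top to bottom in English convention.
Insert each entry of the permutation into P by Schensted row insertion, recording in Q the position of each new cell.

After inserting 4: P = [[4]].
After inserting 7: P = [[4, 7]].
After inserting 3: P = [[3, 7], [4]].
After inserting 2: P = [[2, 7], [3], [4]].
After inserting 6: P = [[2, 6], [3, 7], [4]].
After inserting 1: P = [[1, 6], [2, 7], [3], [4]].
After inserting 5: P = [[1, 5], [2, 6], [3, 7], [4]].

So P = [[1, 5], [2, 6], [3, 7], [4]], Q = [[1, 2], [3, 5], [4, 7], [6]].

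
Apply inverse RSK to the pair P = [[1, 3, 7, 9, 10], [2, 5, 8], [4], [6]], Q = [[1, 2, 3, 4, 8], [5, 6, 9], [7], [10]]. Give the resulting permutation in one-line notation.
4 6 8 9 2 5 3 10 7 1

Reverse the RSK construction: for i from n down to 1, find the cell of Q containing i, remove the entry at that cell from P, and reverse-bump it up through P; the value ejected from row 1 is w(i).

Step i=10: Q has 10 at row 4, column 1; remove 6 from row 4 of P and reverse-bump: 6 enters row 3 and ejects 4; 4 enters row 2 and ejects 2; 2 enters row 1 and ejects 1. So w(10) = 1. P is now [[2, 3, 7, 9, 10], [4, 5, 8], [6]].
Step i=9: Q has 9 at row 2, column 3; remove 8 from row 2 of P and reverse-bump: 8 enters row 1 and ejects 7. So w(9) = 7. P is now [[2, 3, 8, 9, 10], [4, 5], [6]].
Step i=8: Q has 8 at row 1, column 5; remove that cell from P, ejecting 10. So w(8) = 10. P is now [[2, 3, 8, 9], [4, 5], [6]].
Step i=7: Q has 7 at row 3, column 1; remove 6 from row 3 of P and reverse-bump: 6 enters row 2 and ejects 5; 5 enters row 1 and ejects 3. So w(7) = 3. P is now [[2, 5, 8, 9], [4, 6]].
Step i=6: Q has 6 at row 2, column 2; remove 6 from row 2 of P and reverse-bump: 6 enters row 1 and ejects 5. So w(6) = 5. P is now [[2, 6, 8, 9], [4]].
Step i=5: Q has 5 at row 2, column 1; remove 4 from row 2 of P and reverse-bump: 4 enters row 1 and ejects 2. So w(5) = 2. P is now [[4, 6, 8, 9]].
Step i=4: Q has 4 at row 1, column 4; remove that cell from P, ejecting 9. So w(4) = 9. P is now [[4, 6, 8]].
Step i=3: Q has 3 at row 1, column 3; remove that cell from P, ejecting 8. So w(3) = 8. P is now [[4, 6]].
Step i=2: Q has 2 at row 1, column 2; remove that cell from P, ejecting 6. So w(2) = 6. P is now [[4]].
Step i=1: Q has 1 at row 1, column 1; remove that cell from P, ejecting 4. So w(1) = 4. P is now [].

So w = 4 6 8 9 2 5 3 10 7 1.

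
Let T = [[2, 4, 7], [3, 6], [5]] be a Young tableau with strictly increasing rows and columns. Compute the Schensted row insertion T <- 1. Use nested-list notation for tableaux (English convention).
[[1, 4, 7], [2, 6], [3], [5]]

In row 1, 1 replaces 2 (the leftmost entry greater than 1); 2 is bumped to row 2. In row 2, 2 replaces 3 (the leftmost entry greater than 2); 3 is bumped to row 3. In row 3, 3 replaces 5 (the leftmost entry greater than 3); 5 is bumped to row 4. 5 starts a new row 4. The new tableau is [[1, 4, 7], [2, 6], [3], [5]].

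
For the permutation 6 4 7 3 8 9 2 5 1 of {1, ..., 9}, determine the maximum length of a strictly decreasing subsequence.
5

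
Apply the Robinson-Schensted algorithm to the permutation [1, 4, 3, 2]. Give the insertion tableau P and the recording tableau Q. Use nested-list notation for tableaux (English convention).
P = [[1, 2], [3], [4]], Q = [[1, 2], [3], [4]]

Insert each entry of the permutation into P by Schensted row insertion, recording in Q the position of each new cell.

Insert 1: appended to row 1. P = [[1]], Q = [[1]].
Insert 4: appended to row 1. P = [[1, 4]], Q = [[1, 2]].
Insert 3: 3 bumps 4 from row 1; 4 starts row 2. P = [[1, 3], [4]], Q = [[1, 2], [3]].
Insert 2: 2 bumps 3 from row 1; 3 bumps 4 from row 2; 4 starts row 3. P = [[1, 2], [3], [4]], Q = [[1, 2], [3], [4]].

So P = [[1, 2], [3], [4]], Q = [[1, 2], [3], [4]].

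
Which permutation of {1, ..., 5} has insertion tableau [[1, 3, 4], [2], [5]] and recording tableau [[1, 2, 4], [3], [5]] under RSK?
2 5 3 4 1

Reverse the RSK construction: for i from n down to 1, find the cell of Q containing i, remove the entry at that cell from P, and reverse-bump it up through P; the value ejected from row 1 is w(i).

Step i=5: Q has 5 at row 3, column 1; remove 5 from row 3 of P and reverse-bump: 5 enters row 2 and ejects 2; 2 enters row 1 and ejects 1. So w(5) = 1. P is now [[2, 3, 4], [5]].
Step i=4: Q has 4 at row 1, column 3; remove that cell from P, ejecting 4. So w(4) = 4. P is now [[2, 3], [5]].
Step i=3: Q has 3 at row 2, column 1; remove 5 from row 2 of P and reverse-bump: 5 enters row 1 and ejects 3. So w(3) = 3. P is now [[2, 5]].
Step i=2: Q has 2 at row 1, column 2; remove that cell from P, ejecting 5. So w(2) = 5. P is now [[2]].
Step i=1: Q has 1 at row 1, column 1; remove that cell from P, ejecting 2. So w(1) = 2. P is now [].

So w = 2 5 3 4 1.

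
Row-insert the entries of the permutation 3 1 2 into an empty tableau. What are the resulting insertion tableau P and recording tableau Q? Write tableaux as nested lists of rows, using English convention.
Insert each entry of the permutation into P by Schensted row insertion, recording in Q the position of each new cell.

Insert 3: appended to row 1. P = [[3]].
Insert 1: 1 bumps 3 from row 1; 3 starts row 2. P = [[1], [3]].
Insert 2: appended to row 1. P = [[1, 2], [3]].

So P = [[1, 2], [3]], Q = [[1, 3], [2]].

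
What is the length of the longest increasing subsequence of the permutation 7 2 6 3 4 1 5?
4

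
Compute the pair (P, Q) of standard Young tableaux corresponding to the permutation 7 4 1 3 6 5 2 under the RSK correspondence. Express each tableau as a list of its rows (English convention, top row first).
P = [[1, 2, 5], [3, 6], [4], [7]], Q = [[1, 4, 5], [2, 6], [3], [7]]

Insert each entry of the permutation into P by Schensted row insertion, recording in Q the position of each new cell.

Insert 7: appended to row 1. P = [[7]].
Insert 4: 4 bumps 7 from row 1; 7 starts row 2. P = [[4], [7]].
Insert 1: 1 bumps 4 from row 1; 4 bumps 7 from row 2; 7 starts row 3. P = [[1], [4], [7]].
Insert 3: appended to row 1. P = [[1, 3], [4], [7]].
Insert 6: appended to row 1. P = [[1, 3, 6], [4], [7]].
Insert 5: 5 bumps 6 from row 1; 6 appends to row 2. P = [[1, 3, 5], [4, 6], [7]].
Insert 2: 2 bumps 3 from row 1; 3 bumps 4 from row 2; 4 bumps 7 from row 3; 7 starts row 4. P = [[1, 2, 5], [3, 6], [4], [7]].

So P = [[1, 2, 5], [3, 6], [4], [7]], Q = [[1, 4, 5], [2, 6], [3], [7]].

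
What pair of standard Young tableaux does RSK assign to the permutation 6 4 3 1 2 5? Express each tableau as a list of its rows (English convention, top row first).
Insert each entry of the permutation into P by Schensted row insertion, recording in Q the position of each new cell.

Insert 6: appended to row 1. P = [[6]], Q = [[1]].
Insert 4: 4 bumps 6 from row 1; 6 starts row 2. P = [[4], [6]], Q = [[1], [2]].
Insert 3: 3 bumps 4 from row 1; 4 bumps 6 from row 2; 6 starts row 3. P = [[3], [4], [6]], Q = [[1], [2], [3]].
Insert 1: 1 bumps 3 from row 1; 3 bumps 4 from row 2; 4 bumps 6 from row 3; 6 starts row 4. P = [[1], [3], [4], [6]], Q = [[1], [2], [3], [4]].
Insert 2: appended to row 1. P = [[1, 2], [3], [4], [6]], Q = [[1, 5], [2], [3], [4]].
Insert 5: appended to row 1. P = [[1, 2, 5], [3], [4], [6]], Q = [[1, 5, 6], [2], [3], [4]].

So P = [[1, 2, 5], [3], [4], [6]], Q = [[1, 5, 6], [2], [3], [4]].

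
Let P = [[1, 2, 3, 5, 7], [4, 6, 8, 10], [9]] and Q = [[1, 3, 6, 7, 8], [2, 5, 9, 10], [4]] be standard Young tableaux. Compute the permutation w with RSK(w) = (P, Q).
9 4 6 1 2 3 8 10 5 7

Reverse the RSK construction: for i from n down to 1, find the cell of Q containing i, remove the entry at that cell from P, and reverse-bump it up through P; the value ejected from row 1 is w(i).

Step i=10: Q has 10 at row 2, column 4; remove 10 from row 2 of P and reverse-bump: 10 enters row 1 and ejects 7. So w(10) = 7. P is now [[1, 2, 3, 5, 10], [4, 6, 8], [9]].
Step i=9: Q has 9 at row 2, column 3; remove 8 from row 2 of P and reverse-bump: 8 enters row 1 and ejects 5. So w(9) = 5. P is now [[1, 2, 3, 8, 10], [4, 6], [9]].
Step i=8: Q has 8 at row 1, column 5; remove that cell from P, ejecting 10. So w(8) = 10. P is now [[1, 2, 3, 8], [4, 6], [9]].
Step i=7: Q has 7 at row 1, column 4; remove that cell from P, ejecting 8. So w(7) = 8. P is now [[1, 2, 3], [4, 6], [9]].
Step i=6: Q has 6 at row 1, column 3; remove that cell from P, ejecting 3. So w(6) = 3. P is now [[1, 2], [4, 6], [9]].
Step i=5: Q has 5 at row 2, column 2; remove 6 from row 2 of P and reverse-bump: 6 enters row 1 and ejects 2. So w(5) = 2. P is now [[1, 6], [4], [9]].
Step i=4: Q has 4 at row 3, column 1; remove 9 from row 3 of P and reverse-bump: 9 enters row 2 and ejects 4; 4 enters row 1 and ejects 1. So w(4) = 1. P is now [[4, 6], [9]].
Step i=3: Q has 3 at row 1, column 2; remove that cell from P, ejecting 6. So w(3) = 6. P is now [[4], [9]].
Step i=2: Q has 2 at row 2, column 1; remove 9 from row 2 of P and reverse-bump: 9 enters row 1 and ejects 4. So w(2) = 4. P is now [[9]].
Step i=1: Q has 1 at row 1, column 1; remove that cell from P, ejecting 9. So w(1) = 9. P is now [].

So w = 9 4 6 1 2 3 8 10 5 7.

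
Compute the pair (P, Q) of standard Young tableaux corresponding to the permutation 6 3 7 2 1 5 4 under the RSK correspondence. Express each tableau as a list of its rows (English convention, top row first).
Insert each entry of the permutation into P by Schensted row insertion, recording in Q the position of each new cell.

Insert 6: appended to row 1. P = [[6]], Q = [[1]].
Insert 3: 3 bumps 6 from row 1; 6 starts row 2. P = [[3], [6]], Q = [[1], [2]].
Insert 7: appended to row 1. P = [[3, 7], [6]], Q = [[1, 3], [2]].
Insert 2: 2 bumps 3 from row 1; 3 bumps 6 from row 2; 6 starts row 3. P = [[2, 7], [3], [6]], Q = [[1, 3], [2], [4]].
Insert 1: 1 bumps 2 from row 1; 2 bumps 3 from row 2; 3 bumps 6 from row 3; 6 starts row 4. P = [[1, 7], [2], [3], [6]], Q = [[1, 3], [2], [4], [5]].
Insert 5: 5 bumps 7 from row 1; 7 appends to row 2. P = [[1, 5], [2, 7], [3], [6]], Q = [[1, 3], [2, 6], [4], [5]].
Insert 4: 4 bumps 5 from row 1; 5 bumps 7 from row 2; 7 appends to row 3. P = [[1, 4], [2, 5], [3, 7], [6]], Q = [[1, 3], [2, 6], [4, 7], [5]].

So P = [[1, 4], [2, 5], [3, 7], [6]], Q = [[1, 3], [2, 6], [4, 7], [5]].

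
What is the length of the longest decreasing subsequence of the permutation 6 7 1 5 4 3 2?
5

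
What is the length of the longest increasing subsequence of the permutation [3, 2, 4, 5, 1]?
3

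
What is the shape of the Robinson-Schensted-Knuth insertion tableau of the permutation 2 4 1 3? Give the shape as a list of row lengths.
[2, 2]

Row-insert each entry into an empty tableau.

After inserting 2: P = [[2]].
After inserting 4: P = [[2, 4]].
After inserting 1: P = [[1, 4], [2]].
After inserting 3: P = [[1, 3], [2, 4]].

The final insertion tableau P = [[1, 3], [2, 4]] has shape [2, 2].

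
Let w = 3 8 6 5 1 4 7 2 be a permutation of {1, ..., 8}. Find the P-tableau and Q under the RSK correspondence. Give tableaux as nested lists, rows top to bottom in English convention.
Insert each entry of the permutation into P by Schensted row insertion, recording in Q the position of each new cell.

Insert 3: appended to row 1. P = [[3]].
Insert 8: appended to row 1. P = [[3, 8]].
Insert 6: 6 bumps 8 from row 1; 8 starts row 2. P = [[3, 6], [8]].
Insert 5: 5 bumps 6 from row 1; 6 bumps 8 from row 2; 8 starts row 3. P = [[3, 5], [6], [8]].
Insert 1: 1 bumps 3 from row 1; 3 bumps 6 from row 2; 6 bumps 8 from row 3; 8 starts row 4. P = [[1, 5], [3], [6], [8]].
Insert 4: 4 bumps 5 from row 1; 5 appends to row 2. P = [[1, 4], [3, 5], [6], [8]].
Insert 7: appended to row 1. P = [[1, 4, 7], [3, 5], [6], [8]].
Insert 2: 2 bumps 4 from row 1; 4 bumps 5 from row 2; 5 bumps 6 from row 3; 6 bumps 8 from row 4; 8 starts row 5. P = [[1, 2, 7], [3, 4], [5], [6], [8]].

So P = [[1, 2, 7], [3, 4], [5], [6], [8]], Q = [[1, 2, 7], [3, 6], [4], [5], [8]].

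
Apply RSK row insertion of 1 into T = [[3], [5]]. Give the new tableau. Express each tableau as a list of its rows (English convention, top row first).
In row 1, 1 replaces 3 (the leftmost entry greater than 1); 3 is bumped to row 2. In row 2, 3 replaces 5 (the leftmost entry greater than 3); 5 is bumped to row 3. 5 starts a new row 3. The new tableau is [[1], [3], [5]].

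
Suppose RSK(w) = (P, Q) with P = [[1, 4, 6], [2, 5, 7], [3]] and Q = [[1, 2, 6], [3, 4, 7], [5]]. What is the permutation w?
3 5 2 4 1 7 6

Reverse RSK: for i = n, n-1, ..., 1, locate i in Q, remove the corresponding corner cell from P, and reverse-bump its entry up through P; the value ejected from row 1 is w(i).

So w = 3 5 2 4 1 7 6.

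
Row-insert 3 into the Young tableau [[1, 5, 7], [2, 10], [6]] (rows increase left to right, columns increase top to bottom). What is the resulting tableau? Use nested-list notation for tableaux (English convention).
In row 1, 3 replaces 5 (the leftmost entry greater than 3); 5 is bumped to row 2. In row 2, 5 replaces 10 (the leftmost entry greater than 5); 10 is bumped to row 3. 10 is appended to row 3. The new tableau is [[1, 3, 7], [2, 5], [6, 10]].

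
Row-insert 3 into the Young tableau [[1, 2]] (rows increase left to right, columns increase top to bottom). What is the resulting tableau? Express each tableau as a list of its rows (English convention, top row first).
3 is larger than every entry of row 1, so it is appended to row 1. The new tableau is [[1, 2, 3]].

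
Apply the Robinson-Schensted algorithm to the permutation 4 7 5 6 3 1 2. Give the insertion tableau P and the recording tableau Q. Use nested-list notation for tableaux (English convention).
P = [[1, 2, 6], [3, 5], [4], [7]], Q = [[1, 2, 4], [3, 7], [5], [6]]

Insert each entry of the permutation into P by Schensted row insertion, recording in Q the position of each new cell.

Insert 4: appended to row 1. P = [[4]], Q = [[1]].
Insert 7: appended to row 1. P = [[4, 7]], Q = [[1, 2]].
Insert 5: 5 bumps 7 from row 1; 7 starts row 2. P = [[4, 5], [7]], Q = [[1, 2], [3]].
Insert 6: appended to row 1. P = [[4, 5, 6], [7]], Q = [[1, 2, 4], [3]].
Insert 3: 3 bumps 4 from row 1; 4 bumps 7 from row 2; 7 starts row 3. P = [[3, 5, 6], [4], [7]], Q = [[1, 2, 4], [3], [5]].
Insert 1: 1 bumps 3 from row 1; 3 bumps 4 from row 2; 4 bumps 7 from row 3; 7 starts row 4. P = [[1, 5, 6], [3], [4], [7]], Q = [[1, 2, 4], [3], [5], [6]].
Insert 2: 2 bumps 5 from row 1; 5 appends to row 2. P = [[1, 2, 6], [3, 5], [4], [7]], Q = [[1, 2, 4], [3, 7], [5], [6]].

So P = [[1, 2, 6], [3, 5], [4], [7]], Q = [[1, 2, 4], [3, 7], [5], [6]].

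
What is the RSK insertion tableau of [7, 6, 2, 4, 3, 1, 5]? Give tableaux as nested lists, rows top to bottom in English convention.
P = [[1, 3, 5], [2], [4], [6], [7]]

Insert 7: appended to row 1. P = [[7]].
Insert 6: 6 bumps 7 from row 1; 7 starts row 2. P = [[6], [7]].
Insert 2: 2 bumps 6 from row 1; 6 bumps 7 from row 2; 7 starts row 3. P = [[2], [6], [7]].
Insert 4: appended to row 1. P = [[2, 4], [6], [7]].
Insert 3: 3 bumps 4 from row 1; 4 bumps 6 from row 2; 6 bumps 7 from row 3; 7 starts row 4. P = [[2, 3], [4], [6], [7]].
Insert 1: 1 bumps 2 from row 1; 2 bumps 4 from row 2; 4 bumps 6 from row 3; 6 bumps 7 from row 4; 7 starts row 5. P = [[1, 3], [2], [4], [6], [7]].
Insert 5: appended to row 1. P = [[1, 3, 5], [2], [4], [6], [7]].

So P = [[1, 3, 5], [2], [4], [6], [7]].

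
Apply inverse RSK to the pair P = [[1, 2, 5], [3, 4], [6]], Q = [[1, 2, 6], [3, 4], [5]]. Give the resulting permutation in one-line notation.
3 6 1 4 2 5

Reverse the RSK construction: for i from n down to 1, find the cell of Q containing i, remove the entry at that cell from P, and reverse-bump it up through P; the value ejected from row 1 is w(i).

Step i=6: Q has 6 at row 1, column 3; remove that cell from P, ejecting 5. So w(6) = 5. P is now [[1, 2], [3, 4], [6]].
Step i=5: Q has 5 at row 3, column 1; remove 6 from row 3 of P and reverse-bump: 6 enters row 2 and ejects 4; 4 enters row 1 and ejects 2. So w(5) = 2. P is now [[1, 4], [3, 6]].
Step i=4: Q has 4 at row 2, column 2; remove 6 from row 2 of P and reverse-bump: 6 enters row 1 and ejects 4. So w(4) = 4. P is now [[1, 6], [3]].
Step i=3: Q has 3 at row 2, column 1; remove 3 from row 2 of P and reverse-bump: 3 enters row 1 and ejects 1. So w(3) = 1. P is now [[3, 6]].
Step i=2: Q has 2 at row 1, column 2; remove that cell from P, ejecting 6. So w(2) = 6. P is now [[3]].
Step i=1: Q has 1 at row 1, column 1; remove that cell from P, ejecting 3. So w(1) = 3. P is now [].

So w = 3 6 1 4 2 5.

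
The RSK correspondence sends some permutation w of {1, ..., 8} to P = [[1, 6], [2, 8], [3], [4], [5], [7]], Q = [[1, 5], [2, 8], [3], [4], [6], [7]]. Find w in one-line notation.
7 5 4 3 8 2 1 6

Reverse RSK: for i = n, n-1, ..., 1, locate i in Q, remove the corresponding corner cell from P, and reverse-bump its entry up through P; the value ejected from row 1 is w(i).

So w = 7 5 4 3 8 2 1 6.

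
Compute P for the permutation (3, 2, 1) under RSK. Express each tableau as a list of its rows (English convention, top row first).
P = [[1], [2], [3]]

Insert 3: appended to row 1. P = [[3]].
Insert 2: 2 bumps 3 from row 1; 3 starts row 2. P = [[2], [3]].
Insert 1: 1 bumps 2 from row 1; 2 bumps 3 from row 2; 3 starts row 3. P = [[1], [2], [3]].

So P = [[1], [2], [3]].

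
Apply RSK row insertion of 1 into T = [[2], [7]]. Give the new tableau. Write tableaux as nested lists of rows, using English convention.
In row 1, 1 replaces 2 (the leftmost entry greater than 1); 2 is bumped to row 2. In row 2, 2 replaces 7 (the leftmost entry greater than 2); 7 is bumped to row 3. 7 starts a new row 3. The new tableau is [[1], [2], [7]].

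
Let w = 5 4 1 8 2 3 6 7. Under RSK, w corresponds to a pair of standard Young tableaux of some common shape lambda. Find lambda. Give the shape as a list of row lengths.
Row-insert each entry into an empty tableau.

After inserting 5: P = [[5]].
After inserting 4: P = [[4], [5]].
After inserting 1: P = [[1], [4], [5]].
After inserting 8: P = [[1, 8], [4], [5]].
After inserting 2: P = [[1, 2], [4, 8], [5]].
After inserting 3: P = [[1, 2, 3], [4, 8], [5]].
After inserting 6: P = [[1, 2, 3, 6], [4, 8], [5]].
After inserting 7: P = [[1, 2, 3, 6, 7], [4, 8], [5]].

The final insertion tableau P = [[1, 2, 3, 6, 7], [4, 8], [5]] has shape [5, 2, 1].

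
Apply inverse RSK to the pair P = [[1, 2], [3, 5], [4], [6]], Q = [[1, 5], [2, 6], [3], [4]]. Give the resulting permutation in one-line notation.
Reverse the RSK construction: for i from n down to 1, find the cell of Q containing i, remove the entry at that cell from P, and reverse-bump it up through P; the value ejected from row 1 is w(i).

Step i=6: Q has 6 at row 2, column 2; remove 5 from row 2 of P and reverse-bump: 5 enters row 1 and ejects 2. So w(6) = 2. P is now [[1, 5], [3], [4], [6]].
Step i=5: Q has 5 at row 1, column 2; remove that cell from P, ejecting 5. So w(5) = 5. P is now [[1], [3], [4], [6]].
Step i=4: Q has 4 at row 4, column 1; remove 6 from row 4 of P and reverse-bump: 6 enters row 3 and ejects 4; 4 enters row 2 and ejects 3; 3 enters row 1 and ejects 1. So w(4) = 1. P is now [[3], [4], [6]].
Step i=3: Q has 3 at row 3, column 1; remove 6 from row 3 of P and reverse-bump: 6 enters row 2 and ejects 4; 4 enters row 1 and ejects 3. So w(3) = 3. P is now [[4], [6]].
Step i=2: Q has 2 at row 2, column 1; remove 6 from row 2 of P and reverse-bump: 6 enters row 1 and ejects 4. So w(2) = 4. P is now [[6]].
Step i=1: Q has 1 at row 1, column 1; remove that cell from P, ejecting 6. So w(1) = 6. P is now [].

So w = 6 4 3 1 5 2.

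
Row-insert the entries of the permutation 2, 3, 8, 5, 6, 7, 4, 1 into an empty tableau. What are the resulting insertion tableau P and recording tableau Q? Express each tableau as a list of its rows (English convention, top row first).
P = [[1, 3, 4, 6, 7], [2], [5], [8]], Q = [[1, 2, 3, 5, 6], [4], [7], [8]]

Insert each entry of the permutation into P by Schensted row insertion, recording in Q the position of each new cell.

After inserting 2: P = [[2]].
After inserting 3: P = [[2, 3]].
After inserting 8: P = [[2, 3, 8]].
After inserting 5: P = [[2, 3, 5], [8]].
After inserting 6: P = [[2, 3, 5, 6], [8]].
After inserting 7: P = [[2, 3, 5, 6, 7], [8]].
After inserting 4: P = [[2, 3, 4, 6, 7], [5], [8]].
After inserting 1: P = [[1, 3, 4, 6, 7], [2], [5], [8]].

So P = [[1, 3, 4, 6, 7], [2], [5], [8]], Q = [[1, 2, 3, 5, 6], [4], [7], [8]].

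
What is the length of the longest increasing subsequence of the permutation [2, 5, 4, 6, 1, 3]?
3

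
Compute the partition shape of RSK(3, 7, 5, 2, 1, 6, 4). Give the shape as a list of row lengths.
[3, 2, 1, 1]

RSK row insertion gives P = [[1, 4, 6], [2, 5], [3], [7]], which has shape [3, 2, 1, 1].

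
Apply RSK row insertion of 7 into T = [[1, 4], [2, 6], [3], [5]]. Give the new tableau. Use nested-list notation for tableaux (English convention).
7 is larger than every entry of row 1, so it is appended to row 1. The new tableau is [[1, 4, 7], [2, 6], [3], [5]].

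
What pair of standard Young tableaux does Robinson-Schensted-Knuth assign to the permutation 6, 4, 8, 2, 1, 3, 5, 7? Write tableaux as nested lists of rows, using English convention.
P = [[1, 3, 5, 7], [2, 8], [4], [6]], Q = [[1, 3, 7, 8], [2, 6], [4], [5]]

Insert each entry of the permutation into P by Schensted row insertion, recording in Q the position of each new cell.

Insert 6: appended to row 1. P = [[6]].
Insert 4: 4 bumps 6 from row 1; 6 starts row 2. P = [[4], [6]].
Insert 8: appended to row 1. P = [[4, 8], [6]].
Insert 2: 2 bumps 4 from row 1; 4 bumps 6 from row 2; 6 starts row 3. P = [[2, 8], [4], [6]].
Insert 1: 1 bumps 2 from row 1; 2 bumps 4 from row 2; 4 bumps 6 from row 3; 6 starts row 4. P = [[1, 8], [2], [4], [6]].
Insert 3: 3 bumps 8 from row 1; 8 appends to row 2. P = [[1, 3], [2, 8], [4], [6]].
Insert 5: appended to row 1. P = [[1, 3, 5], [2, 8], [4], [6]].
Insert 7: appended to row 1. P = [[1, 3, 5, 7], [2, 8], [4], [6]].

So P = [[1, 3, 5, 7], [2, 8], [4], [6]], Q = [[1, 3, 7, 8], [2, 6], [4], [5]].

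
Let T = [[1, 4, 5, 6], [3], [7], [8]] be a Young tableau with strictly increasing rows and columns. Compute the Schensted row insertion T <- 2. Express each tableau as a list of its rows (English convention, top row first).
[[1, 2, 5, 6], [3, 4], [7], [8]]

In row 1, 2 replaces 4 (the leftmost entry greater than 2); 4 is bumped to row 2. 4 is appended to row 2. The new tableau is [[1, 2, 5, 6], [3, 4], [7], [8]].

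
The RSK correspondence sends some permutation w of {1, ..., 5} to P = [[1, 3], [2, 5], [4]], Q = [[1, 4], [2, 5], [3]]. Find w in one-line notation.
Reverse the RSK construction: for i from n down to 1, find the cell of Q containing i, remove the entry at that cell from P, and reverse-bump it up through P; the value ejected from row 1 is w(i).

Step i=5: Q has 5 at row 2, column 2; remove 5 from row 2 of P and reverse-bump: 5 enters row 1 and ejects 3. So w(5) = 3. P is now [[1, 5], [2], [4]].
Step i=4: Q has 4 at row 1, column 2; remove that cell from P, ejecting 5. So w(4) = 5. P is now [[1], [2], [4]].
Step i=3: Q has 3 at row 3, column 1; remove 4 from row 3 of P and reverse-bump: 4 enters row 2 and ejects 2; 2 enters row 1 and ejects 1. So w(3) = 1. P is now [[2], [4]].
Step i=2: Q has 2 at row 2, column 1; remove 4 from row 2 of P and reverse-bump: 4 enters row 1 and ejects 2. So w(2) = 2. P is now [[4]].
Step i=1: Q has 1 at row 1, column 1; remove that cell from P, ejecting 4. So w(1) = 4. P is now [].

So w = 4 2 1 5 3.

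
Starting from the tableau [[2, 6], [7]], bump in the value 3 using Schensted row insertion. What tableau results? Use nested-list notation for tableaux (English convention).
[[2, 3], [6], [7]]

In row 1, 3 replaces 6 (the leftmost entry greater than 3); 6 is bumped to row 2. In row 2, 6 replaces 7 (the leftmost entry greater than 6); 7 is bumped to row 3. 7 starts a new row 3. The new tableau is [[2, 3], [6], [7]].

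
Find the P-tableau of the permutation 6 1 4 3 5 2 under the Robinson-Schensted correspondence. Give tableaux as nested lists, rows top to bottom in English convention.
P = [[1, 2, 5], [3], [4], [6]]

After inserting 6: P = [[6]].
After inserting 1: P = [[1], [6]].
After inserting 4: P = [[1, 4], [6]].
After inserting 3: P = [[1, 3], [4], [6]].
After inserting 5: P = [[1, 3, 5], [4], [6]].
After inserting 2: P = [[1, 2, 5], [3], [4], [6]].

So P = [[1, 2, 5], [3], [4], [6]].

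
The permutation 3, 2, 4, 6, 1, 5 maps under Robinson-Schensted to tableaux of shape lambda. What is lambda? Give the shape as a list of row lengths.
[3, 2, 1]

Row-insert each entry into an empty tableau.

After inserting 3: P = [[3]].
After inserting 2: P = [[2], [3]].
After inserting 4: P = [[2, 4], [3]].
After inserting 6: P = [[2, 4, 6], [3]].
After inserting 1: P = [[1, 4, 6], [2], [3]].
After inserting 5: P = [[1, 4, 5], [2, 6], [3]].

The final insertion tableau P = [[1, 4, 5], [2, 6], [3]] has shape [3, 2, 1].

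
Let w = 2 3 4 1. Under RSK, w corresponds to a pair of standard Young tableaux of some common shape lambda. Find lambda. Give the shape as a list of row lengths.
Row-insert each entry into an empty tableau.

After inserting 2: P = [[2]].
After inserting 3: P = [[2, 3]].
After inserting 4: P = [[2, 3, 4]].
After inserting 1: P = [[1, 3, 4], [2]].

The final insertion tableau P = [[1, 3, 4], [2]] has shape [3, 1].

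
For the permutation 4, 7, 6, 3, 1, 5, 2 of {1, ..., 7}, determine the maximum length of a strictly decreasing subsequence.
4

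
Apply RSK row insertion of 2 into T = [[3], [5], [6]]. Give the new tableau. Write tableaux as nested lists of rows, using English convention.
[[2], [3], [5], [6]]

In row 1, 2 replaces 3 (the leftmost entry greater than 2); 3 is bumped to row 2. In row 2, 3 replaces 5 (the leftmost entry greater than 3); 5 is bumped to row 3. In row 3, 5 replaces 6 (the leftmost entry greater than 5); 6 is bumped to row 4. 6 starts a new row 4. The new tableau is [[2], [3], [5], [6]].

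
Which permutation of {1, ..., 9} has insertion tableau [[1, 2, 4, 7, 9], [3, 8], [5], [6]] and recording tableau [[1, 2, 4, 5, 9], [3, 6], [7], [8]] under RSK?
1 6 3 5 8 7 4 2 9

Reverse RSK: for i = n, n-1, ..., 1, locate i in Q, remove the corresponding corner cell from P, and reverse-bump its entry up through P; the value ejected from row 1 is w(i).

So w = 1 6 3 5 8 7 4 2 9.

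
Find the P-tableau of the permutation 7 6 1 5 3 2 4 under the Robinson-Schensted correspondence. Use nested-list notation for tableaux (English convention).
P = [[1, 2, 4], [3], [5], [6], [7]]

Insert 7: appended to row 1. P = [[7]].
Insert 6: 6 bumps 7 from row 1; 7 starts row 2. P = [[6], [7]].
Insert 1: 1 bumps 6 from row 1; 6 bumps 7 from row 2; 7 starts row 3. P = [[1], [6], [7]].
Insert 5: appended to row 1. P = [[1, 5], [6], [7]].
Insert 3: 3 bumps 5 from row 1; 5 bumps 6 from row 2; 6 bumps 7 from row 3; 7 starts row 4. P = [[1, 3], [5], [6], [7]].
Insert 2: 2 bumps 3 from row 1; 3 bumps 5 from row 2; 5 bumps 6 from row 3; 6 bumps 7 from row 4; 7 starts row 5. P = [[1, 2], [3], [5], [6], [7]].
Insert 4: appended to row 1. P = [[1, 2, 4], [3], [5], [6], [7]].

So P = [[1, 2, 4], [3], [5], [6], [7]].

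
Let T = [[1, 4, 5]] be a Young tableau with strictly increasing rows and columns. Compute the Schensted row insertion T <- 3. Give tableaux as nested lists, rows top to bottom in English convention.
[[1, 3, 5], [4]]

In row 1, 3 replaces 4 (the leftmost entry greater than 3); 4 is bumped to row 2. 4 starts a new row 2. The new tableau is [[1, 3, 5], [4]].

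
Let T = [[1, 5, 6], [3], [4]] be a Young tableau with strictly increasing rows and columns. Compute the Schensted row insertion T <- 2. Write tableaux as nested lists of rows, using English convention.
[[1, 2, 6], [3, 5], [4]]

In row 1, 2 replaces 5 (the leftmost entry greater than 2); 5 is bumped to row 2. 5 is appended to row 2. The new tableau is [[1, 2, 6], [3, 5], [4]].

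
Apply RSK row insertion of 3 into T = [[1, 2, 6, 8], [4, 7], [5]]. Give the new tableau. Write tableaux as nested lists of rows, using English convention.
[[1, 2, 3, 8], [4, 6], [5, 7]]

In row 1, 3 replaces 6 (the leftmost entry greater than 3); 6 is bumped to row 2. In row 2, 6 replaces 7 (the leftmost entry greater than 6); 7 is bumped to row 3. 7 is appended to row 3. The new tableau is [[1, 2, 3, 8], [4, 6], [5, 7]].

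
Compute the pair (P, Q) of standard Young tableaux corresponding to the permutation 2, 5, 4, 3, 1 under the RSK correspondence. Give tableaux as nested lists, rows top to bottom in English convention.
Insert each entry of the permutation into P by Schensted row insertion, recording in Q the position of each new cell.

Insert 2: appended to row 1. P = [[2]], Q = [[1]].
Insert 5: appended to row 1. P = [[2, 5]], Q = [[1, 2]].
Insert 4: 4 bumps 5 from row 1; 5 starts row 2. P = [[2, 4], [5]], Q = [[1, 2], [3]].
Insert 3: 3 bumps 4 from row 1; 4 bumps 5 from row 2; 5 starts row 3. P = [[2, 3], [4], [5]], Q = [[1, 2], [3], [4]].
Insert 1: 1 bumps 2 from row 1; 2 bumps 4 from row 2; 4 bumps 5 from row 3; 5 starts row 4. P = [[1, 3], [2], [4], [5]], Q = [[1, 2], [3], [4], [5]].

So P = [[1, 3], [2], [4], [5]], Q = [[1, 2], [3], [4], [5]].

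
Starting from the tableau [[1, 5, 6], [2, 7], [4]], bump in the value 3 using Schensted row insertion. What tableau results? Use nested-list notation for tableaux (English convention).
In row 1, 3 replaces 5 (the leftmost entry greater than 3); 5 is bumped to row 2. In row 2, 5 replaces 7 (the leftmost entry greater than 5); 7 is bumped to row 3. 7 is appended to row 3. The new tableau is [[1, 3, 6], [2, 5], [4, 7]].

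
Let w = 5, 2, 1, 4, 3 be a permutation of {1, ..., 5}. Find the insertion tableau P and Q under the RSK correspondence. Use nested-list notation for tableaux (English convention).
P = [[1, 3], [2, 4], [5]], Q = [[1, 4], [2, 5], [3]]

Insert each entry of the permutation into P by Schensted row insertion, recording in Q the position of each new cell.

Insert 5: appended to row 1. P = [[5]].
Insert 2: 2 bumps 5 from row 1; 5 starts row 2. P = [[2], [5]].
Insert 1: 1 bumps 2 from row 1; 2 bumps 5 from row 2; 5 starts row 3. P = [[1], [2], [5]].
Insert 4: appended to row 1. P = [[1, 4], [2], [5]].
Insert 3: 3 bumps 4 from row 1; 4 appends to row 2. P = [[1, 3], [2, 4], [5]].

So P = [[1, 3], [2, 4], [5]], Q = [[1, 4], [2, 5], [3]].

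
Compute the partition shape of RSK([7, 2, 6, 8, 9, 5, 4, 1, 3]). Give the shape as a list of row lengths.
RSK row insertion gives P = [[1, 3, 8, 9], [2, 4], [5], [6], [7]], which has shape [4, 2, 1, 1, 1].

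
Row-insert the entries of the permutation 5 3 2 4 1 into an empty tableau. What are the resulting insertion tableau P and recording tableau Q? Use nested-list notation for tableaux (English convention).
P = [[1, 4], [2], [3], [5]], Q = [[1, 4], [2], [3], [5]]

Insert each entry of the permutation into P by Schensted row insertion, recording in Q the position of each new cell.

After inserting 5: P = [[5]].
After inserting 3: P = [[3], [5]].
After inserting 2: P = [[2], [3], [5]].
After inserting 4: P = [[2, 4], [3], [5]].
After inserting 1: P = [[1, 4], [2], [3], [5]].

So P = [[1, 4], [2], [3], [5]], Q = [[1, 4], [2], [3], [5]].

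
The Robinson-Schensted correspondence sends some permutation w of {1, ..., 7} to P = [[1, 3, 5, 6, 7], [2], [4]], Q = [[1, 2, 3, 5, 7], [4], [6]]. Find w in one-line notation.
Reverse the RSK construction: for i from n down to 1, find the cell of Q containing i, remove the entry at that cell from P, and reverse-bump it up through P; the value ejected from row 1 is w(i).

Step i=7: Q has 7 at row 1, column 5; remove that cell from P, ejecting 7. So w(7) = 7. P is now [[1, 3, 5, 6], [2], [4]].
Step i=6: Q has 6 at row 3, column 1; remove 4 from row 3 of P and reverse-bump: 4 enters row 2 and ejects 2; 2 enters row 1 and ejects 1. So w(6) = 1. P is now [[2, 3, 5, 6], [4]].
Step i=5: Q has 5 at row 1, column 4; remove that cell from P, ejecting 6. So w(5) = 6. P is now [[2, 3, 5], [4]].
Step i=4: Q has 4 at row 2, column 1; remove 4 from row 2 of P and reverse-bump: 4 enters row 1 and ejects 3. So w(4) = 3. P is now [[2, 4, 5]].
Step i=3: Q has 3 at row 1, column 3; remove that cell from P, ejecting 5. So w(3) = 5. P is now [[2, 4]].
Step i=2: Q has 2 at row 1, column 2; remove that cell from P, ejecting 4. So w(2) = 4. P is now [[2]].
Step i=1: Q has 1 at row 1, column 1; remove that cell from P, ejecting 2. So w(1) = 2. P is now [].

So w = 2 4 5 3 6 1 7.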